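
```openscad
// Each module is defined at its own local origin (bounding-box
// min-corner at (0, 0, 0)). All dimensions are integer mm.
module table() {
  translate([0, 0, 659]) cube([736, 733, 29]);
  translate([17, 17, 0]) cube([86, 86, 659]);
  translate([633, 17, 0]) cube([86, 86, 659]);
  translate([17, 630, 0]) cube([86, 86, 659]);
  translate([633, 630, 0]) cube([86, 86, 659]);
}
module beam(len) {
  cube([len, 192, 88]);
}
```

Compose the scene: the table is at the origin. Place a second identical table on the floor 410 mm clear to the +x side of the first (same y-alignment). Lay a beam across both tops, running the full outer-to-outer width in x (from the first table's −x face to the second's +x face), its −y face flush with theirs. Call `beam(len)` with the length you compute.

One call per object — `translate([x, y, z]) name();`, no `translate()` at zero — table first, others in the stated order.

table();
translate([1146, 0, 0]) table();
translate([0, 0, 688]) beam(1882);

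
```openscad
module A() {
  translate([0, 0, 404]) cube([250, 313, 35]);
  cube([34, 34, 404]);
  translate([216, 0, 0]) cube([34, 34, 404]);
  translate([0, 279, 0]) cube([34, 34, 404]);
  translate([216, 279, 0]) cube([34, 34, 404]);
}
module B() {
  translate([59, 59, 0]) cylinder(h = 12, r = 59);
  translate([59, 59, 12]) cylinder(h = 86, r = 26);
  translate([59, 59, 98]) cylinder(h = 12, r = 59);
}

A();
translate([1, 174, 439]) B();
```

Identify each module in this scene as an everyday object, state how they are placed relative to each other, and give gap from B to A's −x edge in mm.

A is a stool. B is a spool. The spool is on top of the stool. The gap from the spool to the stool's −x edge is 1 mm.

The spool's min-x is at 1; the stool's min-x is 0; gap = 1 mm.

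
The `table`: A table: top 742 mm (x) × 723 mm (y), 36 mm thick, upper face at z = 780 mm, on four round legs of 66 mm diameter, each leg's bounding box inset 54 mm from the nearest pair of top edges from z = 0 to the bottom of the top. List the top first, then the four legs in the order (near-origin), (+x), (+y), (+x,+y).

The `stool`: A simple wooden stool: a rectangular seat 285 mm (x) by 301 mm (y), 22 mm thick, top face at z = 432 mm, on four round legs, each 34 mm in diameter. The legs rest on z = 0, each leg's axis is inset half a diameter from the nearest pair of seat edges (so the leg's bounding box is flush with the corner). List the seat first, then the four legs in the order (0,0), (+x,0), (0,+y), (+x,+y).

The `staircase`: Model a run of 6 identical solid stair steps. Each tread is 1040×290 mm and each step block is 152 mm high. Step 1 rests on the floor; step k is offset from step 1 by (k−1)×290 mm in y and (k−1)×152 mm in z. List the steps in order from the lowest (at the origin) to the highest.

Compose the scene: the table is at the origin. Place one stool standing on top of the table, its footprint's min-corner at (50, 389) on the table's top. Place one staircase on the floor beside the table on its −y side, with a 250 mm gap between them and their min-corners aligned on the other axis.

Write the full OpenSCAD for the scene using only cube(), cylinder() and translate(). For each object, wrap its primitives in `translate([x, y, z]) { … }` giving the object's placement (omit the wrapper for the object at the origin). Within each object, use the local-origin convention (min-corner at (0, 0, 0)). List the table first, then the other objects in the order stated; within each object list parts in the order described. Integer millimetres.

translate([0, 0, 744]) cube([742, 723, 36]);
translate([87, 87, 0]) cylinder(h = 744, r = 33);
translate([655, 87, 0]) cylinder(h = 744, r = 33);
translate([87, 636, 0]) cylinder(h = 744, r = 33);
translate([655, 636, 0]) cylinder(h = 744, r = 33);
translate([50, 389, 780]) {
  translate([0, 0, 410]) cube([285, 301, 22]);
  translate([17, 17, 0]) cylinder(h = 410, r = 17);
  translate([268, 17, 0]) cylinder(h = 410, r = 17);
  translate([17, 284, 0]) cylinder(h = 410, r = 17);
  translate([268, 284, 0]) cylinder(h = 410, r = 17);
}
translate([0, -1990, 0]) {
  cube([1040, 290, 152]);
  translate([0, 290, 152]) cube([1040, 290, 152]);
  translate([0, 580, 304]) cube([1040, 290, 152]);
  translate([0, 870, 456]) cube([1040, 290, 152]);
  translate([0, 1160, 608]) cube([1040, 290, 152]);
  translate([0, 1450, 760]) cube([1040, 290, 152]);
}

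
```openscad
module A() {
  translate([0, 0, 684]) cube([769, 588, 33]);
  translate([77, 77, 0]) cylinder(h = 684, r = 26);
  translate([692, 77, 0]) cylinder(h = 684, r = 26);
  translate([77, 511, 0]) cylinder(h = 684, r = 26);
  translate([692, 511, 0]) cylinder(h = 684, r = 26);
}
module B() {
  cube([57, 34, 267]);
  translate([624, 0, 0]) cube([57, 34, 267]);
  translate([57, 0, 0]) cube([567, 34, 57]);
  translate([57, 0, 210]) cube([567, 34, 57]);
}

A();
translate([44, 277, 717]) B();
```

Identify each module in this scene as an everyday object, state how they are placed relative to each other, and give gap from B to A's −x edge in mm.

A is a table. B is a picture frame. The picture frame is on top of the table, centred. The gap from the picture frame to the table's −x edge is 44 mm.

The picture frame's min-x is at 44; the table's min-x is 0; gap = 44 mm.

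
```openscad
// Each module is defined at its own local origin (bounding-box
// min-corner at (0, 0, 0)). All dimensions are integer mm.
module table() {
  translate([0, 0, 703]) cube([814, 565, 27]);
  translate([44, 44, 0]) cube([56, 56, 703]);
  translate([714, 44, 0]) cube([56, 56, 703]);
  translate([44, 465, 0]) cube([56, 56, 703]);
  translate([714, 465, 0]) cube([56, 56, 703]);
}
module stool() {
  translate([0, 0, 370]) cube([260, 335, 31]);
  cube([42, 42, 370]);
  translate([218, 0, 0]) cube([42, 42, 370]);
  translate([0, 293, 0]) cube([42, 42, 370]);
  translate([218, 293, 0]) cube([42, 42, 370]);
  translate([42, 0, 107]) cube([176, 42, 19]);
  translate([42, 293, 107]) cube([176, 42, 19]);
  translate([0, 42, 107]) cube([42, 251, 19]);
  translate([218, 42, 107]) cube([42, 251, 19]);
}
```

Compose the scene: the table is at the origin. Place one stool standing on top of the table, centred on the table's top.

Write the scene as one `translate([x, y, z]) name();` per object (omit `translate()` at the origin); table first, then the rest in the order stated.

table();
translate([277, 115, 730]) stool();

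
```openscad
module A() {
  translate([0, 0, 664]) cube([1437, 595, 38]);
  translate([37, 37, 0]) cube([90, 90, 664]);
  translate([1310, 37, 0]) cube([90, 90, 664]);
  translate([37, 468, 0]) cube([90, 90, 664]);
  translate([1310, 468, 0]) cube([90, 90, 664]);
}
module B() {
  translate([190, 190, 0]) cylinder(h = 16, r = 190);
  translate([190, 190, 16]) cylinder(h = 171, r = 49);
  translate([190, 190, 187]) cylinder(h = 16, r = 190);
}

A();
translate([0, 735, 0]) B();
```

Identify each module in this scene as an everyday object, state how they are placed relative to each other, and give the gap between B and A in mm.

A is a table. B is a spool. The spool is on the floor beside the table on its +y side. The gap between the spool and the table is 140 mm.

The spool's nearest face is 140 mm from the table's +y face.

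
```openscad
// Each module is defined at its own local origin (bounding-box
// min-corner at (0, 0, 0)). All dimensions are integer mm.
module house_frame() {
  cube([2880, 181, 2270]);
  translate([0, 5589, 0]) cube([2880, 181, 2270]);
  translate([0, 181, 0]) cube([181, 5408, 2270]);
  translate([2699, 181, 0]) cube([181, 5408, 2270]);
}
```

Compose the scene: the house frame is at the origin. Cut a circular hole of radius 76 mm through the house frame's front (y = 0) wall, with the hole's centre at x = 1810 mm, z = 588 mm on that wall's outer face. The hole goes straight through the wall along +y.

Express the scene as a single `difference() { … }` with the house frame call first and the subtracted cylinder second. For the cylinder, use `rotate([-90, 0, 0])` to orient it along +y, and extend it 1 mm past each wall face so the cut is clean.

difference() {
  house_frame();
  translate([1810, -1, 588]) rotate([-90, 0, 0]) cylinder(h = 183, r = 76);
}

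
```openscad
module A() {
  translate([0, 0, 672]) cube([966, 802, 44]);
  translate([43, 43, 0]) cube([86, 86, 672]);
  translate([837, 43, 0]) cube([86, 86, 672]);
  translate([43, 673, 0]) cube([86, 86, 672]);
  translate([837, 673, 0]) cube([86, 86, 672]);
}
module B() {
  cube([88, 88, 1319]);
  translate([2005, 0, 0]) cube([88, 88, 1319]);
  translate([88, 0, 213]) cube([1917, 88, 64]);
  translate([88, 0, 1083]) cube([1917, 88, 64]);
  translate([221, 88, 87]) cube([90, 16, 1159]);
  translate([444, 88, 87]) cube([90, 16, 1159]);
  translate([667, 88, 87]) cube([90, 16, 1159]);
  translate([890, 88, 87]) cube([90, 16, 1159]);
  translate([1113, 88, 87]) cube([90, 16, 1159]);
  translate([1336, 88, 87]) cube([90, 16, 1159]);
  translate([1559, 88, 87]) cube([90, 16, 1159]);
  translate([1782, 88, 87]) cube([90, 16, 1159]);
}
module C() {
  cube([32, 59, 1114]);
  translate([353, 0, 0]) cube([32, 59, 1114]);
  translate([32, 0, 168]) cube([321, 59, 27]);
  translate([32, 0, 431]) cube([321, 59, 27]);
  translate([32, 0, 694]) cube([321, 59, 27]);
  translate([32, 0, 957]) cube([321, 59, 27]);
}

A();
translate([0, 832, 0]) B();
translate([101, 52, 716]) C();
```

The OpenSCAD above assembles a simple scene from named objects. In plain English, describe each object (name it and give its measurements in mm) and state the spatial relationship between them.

A is a rectangular dining table. The top is 966×802×44 mm with its upper surface at z = 716 mm. It stands on four 86×86 mm square legs, each inset 43 mm from the nearest pair of top edges, running from the floor to the underside of the top.

B is a fence section. Two 88×88 mm posts, 1319 mm tall, stand on the floor with a clear span of 1917 mm between their inner faces. Two horizontal rails of 88×64 mm section span the gap between the posts with their undersides at z = 213 mm and z = 1083 mm, flush with the posts' −y face. 8 pickets, each 90 mm wide, 16 mm thick and 1159 mm tall, are fixed to the +y face of the rails with their bottoms at z = 87 mm, evenly spaced across the span with equal gaps (rounded down to the nearest mm) at the −x end and between each pair — any rounding remainder accumulates at the +x end.

C is a wooden ladder with two side rails of 32×59 mm section and 1114 mm height, set 385 mm apart overall. Between them run 4 rectangular rungs (59 mm deep, 27 mm thick), front faces flush with the rails' −y face. The bottom of the first rung is 168 mm above the floor and each subsequent rung is 263 mm higher than the one below.

The fence section is on the floor beside the table on its +y side. The ladder is on top of the table.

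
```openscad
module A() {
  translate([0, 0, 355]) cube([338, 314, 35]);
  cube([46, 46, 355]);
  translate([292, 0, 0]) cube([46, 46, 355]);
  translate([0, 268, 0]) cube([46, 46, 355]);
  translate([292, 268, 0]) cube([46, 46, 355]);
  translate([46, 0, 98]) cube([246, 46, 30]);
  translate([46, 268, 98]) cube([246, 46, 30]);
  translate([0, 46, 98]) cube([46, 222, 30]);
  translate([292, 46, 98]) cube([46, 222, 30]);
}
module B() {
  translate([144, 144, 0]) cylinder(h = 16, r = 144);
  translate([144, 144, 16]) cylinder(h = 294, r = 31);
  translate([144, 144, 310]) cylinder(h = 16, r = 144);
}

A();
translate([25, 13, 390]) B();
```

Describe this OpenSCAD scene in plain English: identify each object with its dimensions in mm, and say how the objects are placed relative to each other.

A is a simple wooden stool: a rectangular seat 338 mm (x) by 314 mm (y), 35 mm thick, top face at z = 390 mm, on four square legs, each 46×46 mm in cross-section. The legs rest on z = 0, each flush with a corner of the seat. Four stretchers, 46 mm wide and 30 mm tall, connect adjacent legs with their undersides at z = 98 mm, each running between the inner faces of the legs it joins and aligned with the legs' outer faces on the other axis.

B is a spool: two coaxial disc flanges of radius 144 mm and thickness 16 mm, joined by a core cylinder of radius 31 mm and height 294 mm. The lower flange rests on z = 0 and the three cylinders share a vertical axis.

The spool is on top of the stool, centred.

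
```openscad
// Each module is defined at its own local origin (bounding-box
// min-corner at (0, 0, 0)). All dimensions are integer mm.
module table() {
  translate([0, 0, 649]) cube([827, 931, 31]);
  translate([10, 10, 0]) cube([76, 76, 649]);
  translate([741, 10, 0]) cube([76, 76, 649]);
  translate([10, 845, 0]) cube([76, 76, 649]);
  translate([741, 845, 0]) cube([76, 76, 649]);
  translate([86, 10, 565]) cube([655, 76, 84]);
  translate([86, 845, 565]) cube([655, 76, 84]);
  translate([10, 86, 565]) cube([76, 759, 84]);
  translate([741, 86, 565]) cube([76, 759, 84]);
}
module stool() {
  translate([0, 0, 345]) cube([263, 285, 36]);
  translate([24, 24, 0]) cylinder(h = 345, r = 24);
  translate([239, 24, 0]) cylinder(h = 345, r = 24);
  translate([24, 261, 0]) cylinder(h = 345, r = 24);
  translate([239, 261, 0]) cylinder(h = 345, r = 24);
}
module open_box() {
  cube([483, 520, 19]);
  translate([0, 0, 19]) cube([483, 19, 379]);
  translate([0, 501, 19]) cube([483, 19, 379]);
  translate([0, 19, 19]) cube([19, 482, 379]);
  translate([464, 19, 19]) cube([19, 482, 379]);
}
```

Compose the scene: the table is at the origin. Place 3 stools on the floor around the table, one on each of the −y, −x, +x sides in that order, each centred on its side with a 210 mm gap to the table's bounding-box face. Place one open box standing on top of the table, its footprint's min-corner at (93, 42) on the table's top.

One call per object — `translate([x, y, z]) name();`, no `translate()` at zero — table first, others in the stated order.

table();
translate([282, -495, 0]) stool();
translate([-473, 323, 0]) stool();
translate([1037, 323, 0]) stool();
translate([93, 42, 680]) open_box();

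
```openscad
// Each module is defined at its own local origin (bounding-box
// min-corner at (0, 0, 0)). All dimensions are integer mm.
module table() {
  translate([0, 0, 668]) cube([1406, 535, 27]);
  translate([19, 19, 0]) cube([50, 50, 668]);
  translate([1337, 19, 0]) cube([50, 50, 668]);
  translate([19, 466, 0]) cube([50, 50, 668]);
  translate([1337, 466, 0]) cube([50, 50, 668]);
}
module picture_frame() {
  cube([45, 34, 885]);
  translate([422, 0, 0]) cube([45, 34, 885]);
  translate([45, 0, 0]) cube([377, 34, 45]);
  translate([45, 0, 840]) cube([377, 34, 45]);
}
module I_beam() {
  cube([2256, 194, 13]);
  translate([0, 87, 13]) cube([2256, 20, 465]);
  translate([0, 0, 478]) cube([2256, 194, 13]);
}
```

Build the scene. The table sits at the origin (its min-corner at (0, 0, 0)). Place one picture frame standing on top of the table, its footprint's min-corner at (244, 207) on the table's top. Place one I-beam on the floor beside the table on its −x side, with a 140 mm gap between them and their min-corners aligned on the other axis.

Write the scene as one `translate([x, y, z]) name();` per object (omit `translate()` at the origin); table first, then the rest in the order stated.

table();
translate([244, 207, 695]) picture_frame();
translate([-2396, 0, 0]) I_beam();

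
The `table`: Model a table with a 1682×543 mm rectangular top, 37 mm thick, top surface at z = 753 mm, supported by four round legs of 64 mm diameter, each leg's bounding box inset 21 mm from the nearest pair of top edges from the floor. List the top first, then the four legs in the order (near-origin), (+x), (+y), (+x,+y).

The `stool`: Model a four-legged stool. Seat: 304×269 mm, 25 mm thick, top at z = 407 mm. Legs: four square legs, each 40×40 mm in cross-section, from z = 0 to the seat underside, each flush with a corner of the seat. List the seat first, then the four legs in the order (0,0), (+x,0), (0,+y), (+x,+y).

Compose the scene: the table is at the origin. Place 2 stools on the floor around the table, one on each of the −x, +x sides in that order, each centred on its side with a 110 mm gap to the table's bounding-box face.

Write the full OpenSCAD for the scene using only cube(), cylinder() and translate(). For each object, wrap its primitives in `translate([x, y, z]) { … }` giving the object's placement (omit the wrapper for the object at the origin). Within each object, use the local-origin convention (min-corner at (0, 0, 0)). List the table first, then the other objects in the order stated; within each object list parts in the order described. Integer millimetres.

translate([0, 0, 716]) cube([1682, 543, 37]);
translate([53, 53, 0]) cylinder(h = 716, r = 32);
translate([1629, 53, 0]) cylinder(h = 716, r = 32);
translate([53, 490, 0]) cylinder(h = 716, r = 32);
translate([1629, 490, 0]) cylinder(h = 716, r = 32);
translate([-414, 137, 0]) {
  translate([0, 0, 382]) cube([304, 269, 25]);
  cube([40, 40, 382]);
  translate([264, 0, 0]) cube([40, 40, 382]);
  translate([0, 229, 0]) cube([40, 40, 382]);
  translate([264, 229, 0]) cube([40, 40, 382]);
}
translate([1792, 137, 0]) {
  translate([0, 0, 382]) cube([304, 269, 25]);
  cube([40, 40, 382]);
  translate([264, 0, 0]) cube([40, 40, 382]);
  translate([0, 229, 0]) cube([40, 40, 382]);
  translate([264, 229, 0]) cube([40, 40, 382]);
}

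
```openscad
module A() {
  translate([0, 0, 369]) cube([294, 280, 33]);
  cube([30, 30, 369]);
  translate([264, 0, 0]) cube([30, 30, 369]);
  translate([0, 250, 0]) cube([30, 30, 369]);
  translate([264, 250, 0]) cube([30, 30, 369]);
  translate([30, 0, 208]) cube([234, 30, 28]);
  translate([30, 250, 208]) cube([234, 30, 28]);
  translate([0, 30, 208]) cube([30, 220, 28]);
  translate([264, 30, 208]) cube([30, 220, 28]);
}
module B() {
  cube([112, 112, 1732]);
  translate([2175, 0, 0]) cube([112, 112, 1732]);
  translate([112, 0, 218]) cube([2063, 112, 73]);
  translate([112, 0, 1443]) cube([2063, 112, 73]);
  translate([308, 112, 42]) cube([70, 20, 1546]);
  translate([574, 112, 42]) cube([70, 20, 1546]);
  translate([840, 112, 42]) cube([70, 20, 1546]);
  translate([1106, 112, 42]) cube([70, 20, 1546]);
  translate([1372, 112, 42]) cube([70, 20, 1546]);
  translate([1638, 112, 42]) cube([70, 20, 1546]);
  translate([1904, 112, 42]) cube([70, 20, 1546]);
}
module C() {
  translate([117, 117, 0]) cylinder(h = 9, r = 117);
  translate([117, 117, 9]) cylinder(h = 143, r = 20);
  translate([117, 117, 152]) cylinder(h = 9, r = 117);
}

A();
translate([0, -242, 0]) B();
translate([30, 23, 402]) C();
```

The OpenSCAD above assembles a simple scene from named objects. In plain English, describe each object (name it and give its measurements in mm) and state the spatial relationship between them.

A is a four-legged stool. The seat is a 294×280×33 mm slab whose top surface is at z = 402 mm; four square legs, each 30×30 mm in cross-section, run from the floor (z = 0) to the underside of the seat, each flush with a corner of the seat. Four stretchers, 30 mm wide and 28 mm tall, connect adjacent legs with their undersides at z = 208 mm, each running between the inner faces of the legs it joins and aligned with the legs' outer faces on the other axis.

B is a fence section. Two 112×112 mm posts, 1732 mm tall, stand on the floor with a clear span of 2063 mm between their inner faces. Two horizontal rails of 112×73 mm section span the gap between the posts with their undersides at z = 218 mm and z = 1443 mm, flush with the posts' −y face. 7 pickets, each 70 mm wide, 20 mm thick and 1546 mm tall, are fixed to the +y face of the rails with their bottoms at z = 42 mm, evenly spaced across the span with equal gaps (rounded down to the nearest mm) at the −x end and between each pair — any rounding remainder accumulates at the +x end.

C is a spool: two coaxial disc flanges of radius 117 mm and thickness 9 mm, joined by a core cylinder of radius 20 mm and height 143 mm. The lower flange rests on z = 0 and the three cylinders share a vertical axis.

The fence section is on the floor beside the stool on its −y side. The spool is on top of the stool, centred.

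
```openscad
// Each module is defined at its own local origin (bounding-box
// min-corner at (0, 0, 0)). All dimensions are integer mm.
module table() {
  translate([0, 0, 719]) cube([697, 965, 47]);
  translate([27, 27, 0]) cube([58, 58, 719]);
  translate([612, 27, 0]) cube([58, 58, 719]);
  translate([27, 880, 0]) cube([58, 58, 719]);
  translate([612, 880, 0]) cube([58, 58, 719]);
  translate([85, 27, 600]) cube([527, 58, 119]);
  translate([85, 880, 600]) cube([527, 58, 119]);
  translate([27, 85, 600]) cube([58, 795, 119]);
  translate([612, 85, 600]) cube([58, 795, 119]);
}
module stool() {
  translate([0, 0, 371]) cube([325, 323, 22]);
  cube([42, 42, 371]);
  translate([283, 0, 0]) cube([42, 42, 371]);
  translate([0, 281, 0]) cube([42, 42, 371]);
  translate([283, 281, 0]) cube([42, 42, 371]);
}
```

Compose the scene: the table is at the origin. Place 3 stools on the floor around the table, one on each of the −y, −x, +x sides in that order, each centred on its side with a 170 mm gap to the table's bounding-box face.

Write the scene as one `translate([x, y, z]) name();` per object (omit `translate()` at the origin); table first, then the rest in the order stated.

table();
translate([186, -493, 0]) stool();
translate([-495, 321, 0]) stool();
translate([867, 321, 0]) stool();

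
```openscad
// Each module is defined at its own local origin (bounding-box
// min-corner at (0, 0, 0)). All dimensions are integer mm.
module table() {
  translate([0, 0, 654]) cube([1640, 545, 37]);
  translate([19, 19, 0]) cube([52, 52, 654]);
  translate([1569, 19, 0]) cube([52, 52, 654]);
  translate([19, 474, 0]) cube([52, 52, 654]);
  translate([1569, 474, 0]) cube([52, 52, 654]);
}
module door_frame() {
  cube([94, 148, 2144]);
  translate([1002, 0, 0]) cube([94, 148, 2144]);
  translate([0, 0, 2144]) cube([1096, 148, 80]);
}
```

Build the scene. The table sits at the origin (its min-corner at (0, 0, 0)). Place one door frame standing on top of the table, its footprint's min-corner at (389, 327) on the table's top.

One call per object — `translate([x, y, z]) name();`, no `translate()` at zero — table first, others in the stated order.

table();
translate([389, 327, 691]) door_frame();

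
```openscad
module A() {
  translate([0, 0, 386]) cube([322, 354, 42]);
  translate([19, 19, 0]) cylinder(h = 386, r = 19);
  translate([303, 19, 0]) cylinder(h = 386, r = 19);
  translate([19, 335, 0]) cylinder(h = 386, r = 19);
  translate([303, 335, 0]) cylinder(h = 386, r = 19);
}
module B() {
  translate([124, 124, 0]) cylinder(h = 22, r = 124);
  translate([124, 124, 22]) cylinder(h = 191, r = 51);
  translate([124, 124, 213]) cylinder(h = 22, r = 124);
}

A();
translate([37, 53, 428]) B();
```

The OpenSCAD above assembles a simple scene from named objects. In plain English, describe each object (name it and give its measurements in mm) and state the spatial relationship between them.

A is a four-legged stool. The seat is 322×354 mm, 42 mm thick, top at z = 428 mm. It stands on four round legs, each 38 mm in diameter, from z = 0 to the seat underside, each leg's axis is inset half a diameter from the nearest pair of seat edges (so the leg's bounding box is flush with the corner).

B is a spool: two coaxial disc flanges of radius 124 mm and thickness 22 mm, joined by a core cylinder of radius 51 mm and height 191 mm. The lower flange rests on z = 0 and the three cylinders share a vertical axis.

The spool is on top of the stool, centred.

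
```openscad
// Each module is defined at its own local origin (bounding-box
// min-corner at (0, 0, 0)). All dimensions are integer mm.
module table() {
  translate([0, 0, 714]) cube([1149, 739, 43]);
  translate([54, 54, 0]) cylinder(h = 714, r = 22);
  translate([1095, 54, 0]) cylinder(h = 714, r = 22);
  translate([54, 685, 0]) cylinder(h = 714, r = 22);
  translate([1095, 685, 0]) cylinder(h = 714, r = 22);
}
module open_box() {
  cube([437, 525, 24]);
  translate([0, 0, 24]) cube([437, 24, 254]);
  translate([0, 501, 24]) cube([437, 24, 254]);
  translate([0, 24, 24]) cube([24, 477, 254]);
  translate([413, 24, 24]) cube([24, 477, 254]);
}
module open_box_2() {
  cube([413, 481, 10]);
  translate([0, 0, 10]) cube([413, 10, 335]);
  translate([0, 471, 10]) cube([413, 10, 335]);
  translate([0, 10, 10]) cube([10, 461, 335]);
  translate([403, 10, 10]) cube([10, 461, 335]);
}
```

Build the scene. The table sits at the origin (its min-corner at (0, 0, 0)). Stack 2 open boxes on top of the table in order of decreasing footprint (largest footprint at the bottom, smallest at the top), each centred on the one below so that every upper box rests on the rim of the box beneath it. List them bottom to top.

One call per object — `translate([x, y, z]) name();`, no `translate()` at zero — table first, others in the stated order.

table();
translate([356, 107, 757]) open_box();
translate([368, 129, 1035]) open_box_2();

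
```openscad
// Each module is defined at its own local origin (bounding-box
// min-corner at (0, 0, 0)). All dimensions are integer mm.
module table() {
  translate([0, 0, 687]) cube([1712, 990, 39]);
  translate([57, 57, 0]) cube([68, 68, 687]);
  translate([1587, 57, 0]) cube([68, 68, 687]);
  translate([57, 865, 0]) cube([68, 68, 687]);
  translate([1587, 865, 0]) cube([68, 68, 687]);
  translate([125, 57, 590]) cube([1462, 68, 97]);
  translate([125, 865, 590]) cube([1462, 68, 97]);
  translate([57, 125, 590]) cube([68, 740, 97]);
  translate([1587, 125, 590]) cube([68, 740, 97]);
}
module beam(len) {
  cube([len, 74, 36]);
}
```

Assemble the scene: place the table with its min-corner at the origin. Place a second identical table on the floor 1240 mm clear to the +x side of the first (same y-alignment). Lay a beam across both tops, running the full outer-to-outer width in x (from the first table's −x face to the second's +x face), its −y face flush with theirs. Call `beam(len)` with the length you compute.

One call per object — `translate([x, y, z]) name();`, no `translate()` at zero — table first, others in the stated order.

table();
translate([2952, 0, 0]) table();
translate([0, 0, 726]) beam(4664);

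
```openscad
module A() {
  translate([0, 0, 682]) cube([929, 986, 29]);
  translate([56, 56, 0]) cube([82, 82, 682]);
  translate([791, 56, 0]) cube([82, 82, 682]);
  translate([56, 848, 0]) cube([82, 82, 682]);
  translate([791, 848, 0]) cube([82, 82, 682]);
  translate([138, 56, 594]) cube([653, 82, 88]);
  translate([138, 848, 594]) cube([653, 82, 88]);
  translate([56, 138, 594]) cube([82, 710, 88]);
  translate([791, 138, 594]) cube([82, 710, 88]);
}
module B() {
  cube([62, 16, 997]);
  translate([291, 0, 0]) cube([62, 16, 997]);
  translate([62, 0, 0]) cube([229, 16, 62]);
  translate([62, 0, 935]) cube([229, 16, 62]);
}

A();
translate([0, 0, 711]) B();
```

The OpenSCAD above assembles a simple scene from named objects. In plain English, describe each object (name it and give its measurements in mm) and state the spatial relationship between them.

A is a table with a 929×986 mm rectangular top, 29 mm thick, top surface at z = 711 mm, supported by four 82×82 mm square legs, each inset 56 mm from the nearest pair of top edges, running from the floor. Four apron rails, 82 mm thick and 88 mm tall, run between adjacent legs with their top edges flush with the underside of the top and their outer faces flush with the legs' outer faces.

B is a rectangular picture frame lying in the x–z plane (depth along y). The opening is 229 mm wide (x) by 873 mm tall (z), surrounded by a border 62 mm wide on all four sides. The frame is 16 mm deep and is made of two full-height vertical stiles with two horizontal rails fitted between them.

The picture frame is on top of the table.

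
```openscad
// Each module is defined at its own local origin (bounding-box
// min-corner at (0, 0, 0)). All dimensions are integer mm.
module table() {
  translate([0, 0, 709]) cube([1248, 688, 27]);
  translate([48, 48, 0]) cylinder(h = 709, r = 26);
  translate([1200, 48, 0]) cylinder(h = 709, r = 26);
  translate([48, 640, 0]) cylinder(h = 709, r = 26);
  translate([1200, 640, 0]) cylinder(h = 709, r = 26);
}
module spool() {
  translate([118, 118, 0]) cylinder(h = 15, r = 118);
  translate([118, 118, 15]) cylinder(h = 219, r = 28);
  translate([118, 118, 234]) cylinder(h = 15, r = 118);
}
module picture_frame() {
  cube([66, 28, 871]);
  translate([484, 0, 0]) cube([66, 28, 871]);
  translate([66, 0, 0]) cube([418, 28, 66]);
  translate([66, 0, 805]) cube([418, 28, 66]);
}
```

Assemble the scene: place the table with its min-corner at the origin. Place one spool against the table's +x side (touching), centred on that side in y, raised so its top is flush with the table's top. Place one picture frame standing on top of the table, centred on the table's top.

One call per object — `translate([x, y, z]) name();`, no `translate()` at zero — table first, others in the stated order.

table();
translate([1248, 226, 487]) spool();
translate([349, 330, 736]) picture_frame();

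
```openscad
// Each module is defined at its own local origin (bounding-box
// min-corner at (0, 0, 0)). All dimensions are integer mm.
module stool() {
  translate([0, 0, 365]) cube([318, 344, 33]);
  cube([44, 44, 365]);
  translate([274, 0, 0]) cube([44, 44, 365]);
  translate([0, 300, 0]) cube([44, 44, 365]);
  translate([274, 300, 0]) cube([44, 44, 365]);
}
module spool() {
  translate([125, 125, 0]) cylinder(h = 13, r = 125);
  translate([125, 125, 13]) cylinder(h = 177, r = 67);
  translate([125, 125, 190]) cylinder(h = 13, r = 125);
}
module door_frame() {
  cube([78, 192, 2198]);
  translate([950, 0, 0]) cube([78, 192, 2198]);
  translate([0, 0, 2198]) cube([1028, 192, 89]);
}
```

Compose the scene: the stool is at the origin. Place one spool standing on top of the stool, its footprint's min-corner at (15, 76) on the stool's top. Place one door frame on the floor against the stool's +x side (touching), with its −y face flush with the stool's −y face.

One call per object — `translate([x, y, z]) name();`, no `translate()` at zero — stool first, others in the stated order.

stool();
translate([15, 76, 398]) spool();
translate([318, 0, 0]) door_frame();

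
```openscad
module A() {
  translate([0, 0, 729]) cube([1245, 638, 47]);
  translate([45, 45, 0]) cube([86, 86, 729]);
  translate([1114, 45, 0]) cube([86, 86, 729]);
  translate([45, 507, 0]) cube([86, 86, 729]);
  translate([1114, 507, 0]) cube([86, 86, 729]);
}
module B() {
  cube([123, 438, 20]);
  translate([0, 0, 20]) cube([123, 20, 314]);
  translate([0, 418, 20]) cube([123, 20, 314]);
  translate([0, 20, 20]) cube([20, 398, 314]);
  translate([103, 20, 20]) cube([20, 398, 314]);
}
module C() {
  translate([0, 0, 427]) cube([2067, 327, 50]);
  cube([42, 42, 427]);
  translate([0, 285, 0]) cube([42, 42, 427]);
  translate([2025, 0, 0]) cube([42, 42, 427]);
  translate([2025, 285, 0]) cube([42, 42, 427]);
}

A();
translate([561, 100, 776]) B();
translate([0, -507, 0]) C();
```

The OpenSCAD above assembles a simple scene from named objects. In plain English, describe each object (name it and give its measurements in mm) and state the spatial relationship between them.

A is a rectangular dining table. The top is 1245×638×47 mm with its upper surface at z = 776 mm. It stands on four 86×86 mm square legs, each inset 45 mm from the nearest pair of top edges, running from the floor to the underside of the top.

B is an open-topped rectangular box: outside dimensions 123×438×334 mm, with a uniform wall and base thickness of 20 mm. The base is a full 123×438 slab on the floor; four walls sit on top of the base. The front and back walls (the −y and +y sides) span the full width; the two side walls fit between them.

C is a long wooden bench with a 2067 mm (x) × 327 mm (y) seat, 50 mm thick, its top surface 477 mm above the floor. Four 42 mm square legs at the seat corners, flush with the edges, run from z = 0 to the seat underside.

The open box is on top of the table, centred. The bench is on the floor beside the table on its −y side.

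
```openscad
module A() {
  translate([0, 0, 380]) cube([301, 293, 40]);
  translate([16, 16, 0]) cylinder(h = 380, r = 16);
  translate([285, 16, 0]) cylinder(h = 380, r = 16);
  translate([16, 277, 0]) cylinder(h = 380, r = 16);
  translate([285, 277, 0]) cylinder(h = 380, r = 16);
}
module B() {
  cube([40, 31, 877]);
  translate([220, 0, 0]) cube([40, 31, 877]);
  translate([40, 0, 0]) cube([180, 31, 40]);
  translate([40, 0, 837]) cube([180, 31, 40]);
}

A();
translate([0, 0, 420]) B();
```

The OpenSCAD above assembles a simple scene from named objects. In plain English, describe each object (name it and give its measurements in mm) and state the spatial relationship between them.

A is a simple wooden stool: a rectangular seat 301 mm (x) by 293 mm (y), 40 mm thick, top face at z = 420 mm, on four round legs, each 32 mm in diameter. The legs rest on z = 0, each leg's axis is inset half a diameter from the nearest pair of seat edges (so the leg's bounding box is flush with the corner).

B is a rectangular picture frame lying in the x–z plane (depth along y). The opening is 180 mm wide (x) by 797 mm tall (z), surrounded by a border 40 mm wide on all four sides. The frame is 31 mm deep and is made of two full-height vertical stiles with two horizontal rails fitted between them.

The picture frame is on top of the stool.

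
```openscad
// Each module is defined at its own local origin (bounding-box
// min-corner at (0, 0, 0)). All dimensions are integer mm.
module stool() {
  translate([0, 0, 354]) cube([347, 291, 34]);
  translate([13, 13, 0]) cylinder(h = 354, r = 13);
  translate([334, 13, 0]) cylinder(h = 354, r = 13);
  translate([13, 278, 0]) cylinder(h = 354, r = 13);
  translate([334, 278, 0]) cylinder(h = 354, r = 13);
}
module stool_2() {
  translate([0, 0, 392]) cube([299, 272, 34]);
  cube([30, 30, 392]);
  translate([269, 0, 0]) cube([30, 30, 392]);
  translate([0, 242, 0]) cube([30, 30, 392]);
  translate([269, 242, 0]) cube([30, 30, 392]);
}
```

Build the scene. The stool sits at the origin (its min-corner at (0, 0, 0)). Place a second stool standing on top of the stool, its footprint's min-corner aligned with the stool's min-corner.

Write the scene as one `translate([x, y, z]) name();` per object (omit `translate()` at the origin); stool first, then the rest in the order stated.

stool();
translate([0, 0, 388]) stool_2();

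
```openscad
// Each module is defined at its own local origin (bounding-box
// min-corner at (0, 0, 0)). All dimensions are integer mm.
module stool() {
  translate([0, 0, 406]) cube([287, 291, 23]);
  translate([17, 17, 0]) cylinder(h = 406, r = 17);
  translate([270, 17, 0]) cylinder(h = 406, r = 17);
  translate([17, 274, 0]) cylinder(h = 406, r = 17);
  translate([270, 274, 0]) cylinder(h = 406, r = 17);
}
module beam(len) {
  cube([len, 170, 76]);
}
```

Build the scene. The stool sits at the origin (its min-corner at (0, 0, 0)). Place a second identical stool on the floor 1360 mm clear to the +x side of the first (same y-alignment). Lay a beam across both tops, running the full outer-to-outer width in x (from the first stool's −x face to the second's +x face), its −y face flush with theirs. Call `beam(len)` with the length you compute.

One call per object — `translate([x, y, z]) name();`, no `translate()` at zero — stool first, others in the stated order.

stool();
translate([1647, 0, 0]) stool();
translate([0, 0, 429]) beam(1934);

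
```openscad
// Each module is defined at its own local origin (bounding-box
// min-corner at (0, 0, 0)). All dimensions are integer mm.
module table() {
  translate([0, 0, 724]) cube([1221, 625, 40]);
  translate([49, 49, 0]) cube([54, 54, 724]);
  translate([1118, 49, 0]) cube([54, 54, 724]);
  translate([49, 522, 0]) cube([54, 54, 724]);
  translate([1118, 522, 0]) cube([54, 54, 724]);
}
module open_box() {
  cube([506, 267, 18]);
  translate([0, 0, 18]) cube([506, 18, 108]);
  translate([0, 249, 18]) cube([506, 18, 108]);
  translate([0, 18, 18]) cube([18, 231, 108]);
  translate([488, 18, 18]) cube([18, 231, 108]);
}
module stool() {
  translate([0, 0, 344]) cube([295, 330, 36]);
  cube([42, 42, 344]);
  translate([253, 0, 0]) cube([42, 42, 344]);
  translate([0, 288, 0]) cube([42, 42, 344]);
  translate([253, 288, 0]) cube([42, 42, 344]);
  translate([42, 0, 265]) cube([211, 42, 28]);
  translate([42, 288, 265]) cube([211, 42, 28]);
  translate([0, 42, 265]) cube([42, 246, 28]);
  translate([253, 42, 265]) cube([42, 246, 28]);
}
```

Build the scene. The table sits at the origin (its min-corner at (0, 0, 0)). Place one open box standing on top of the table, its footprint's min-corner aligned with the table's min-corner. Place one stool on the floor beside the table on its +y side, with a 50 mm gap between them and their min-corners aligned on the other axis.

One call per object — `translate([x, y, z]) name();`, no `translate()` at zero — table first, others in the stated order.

table();
translate([0, 0, 764]) open_box();
translate([0, 675, 0]) stool();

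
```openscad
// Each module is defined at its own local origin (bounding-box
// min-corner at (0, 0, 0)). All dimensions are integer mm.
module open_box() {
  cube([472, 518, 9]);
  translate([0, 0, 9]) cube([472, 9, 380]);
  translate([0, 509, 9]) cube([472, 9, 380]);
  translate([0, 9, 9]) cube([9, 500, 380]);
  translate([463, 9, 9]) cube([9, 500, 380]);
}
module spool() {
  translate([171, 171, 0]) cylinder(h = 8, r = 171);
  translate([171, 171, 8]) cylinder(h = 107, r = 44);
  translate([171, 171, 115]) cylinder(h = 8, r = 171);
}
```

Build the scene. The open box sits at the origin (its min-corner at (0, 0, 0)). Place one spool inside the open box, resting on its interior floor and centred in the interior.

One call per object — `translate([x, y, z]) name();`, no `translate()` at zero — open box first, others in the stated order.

open_box();
translate([65, 88, 9]) spool();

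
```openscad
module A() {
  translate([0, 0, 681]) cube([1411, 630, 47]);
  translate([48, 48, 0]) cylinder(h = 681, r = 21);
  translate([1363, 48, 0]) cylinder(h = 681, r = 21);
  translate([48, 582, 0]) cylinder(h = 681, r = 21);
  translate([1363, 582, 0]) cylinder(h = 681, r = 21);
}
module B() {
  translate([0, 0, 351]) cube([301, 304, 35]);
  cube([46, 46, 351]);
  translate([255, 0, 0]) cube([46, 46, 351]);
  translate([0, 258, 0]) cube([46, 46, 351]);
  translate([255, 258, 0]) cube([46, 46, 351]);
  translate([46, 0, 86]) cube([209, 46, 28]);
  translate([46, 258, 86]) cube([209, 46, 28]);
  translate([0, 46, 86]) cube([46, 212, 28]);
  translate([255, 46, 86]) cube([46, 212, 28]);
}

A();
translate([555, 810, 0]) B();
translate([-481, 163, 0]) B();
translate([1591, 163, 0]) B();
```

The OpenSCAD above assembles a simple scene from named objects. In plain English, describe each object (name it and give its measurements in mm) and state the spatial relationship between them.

A is a rectangular dining table. The top is 1411×630×47 mm with its upper surface at z = 728 mm. It stands on four round legs of 42 mm diameter, each leg's bounding box inset 27 mm from the nearest pair of top edges, running from the floor to the underside of the top.

B is a simple wooden stool: a rectangular seat 301 mm (x) by 304 mm (y), 35 mm thick, top face at z = 386 mm, on four square legs, each 46×46 mm in cross-section. The legs rest on z = 0, each flush with a corner of the seat. Four stretchers, 46 mm wide and 28 mm tall, connect adjacent legs with their undersides at z = 86 mm, each running between the inner faces of the legs it joins and aligned with the legs' outer faces on the other axis.

Three stools sit around the table at the +y, −x, +x sides.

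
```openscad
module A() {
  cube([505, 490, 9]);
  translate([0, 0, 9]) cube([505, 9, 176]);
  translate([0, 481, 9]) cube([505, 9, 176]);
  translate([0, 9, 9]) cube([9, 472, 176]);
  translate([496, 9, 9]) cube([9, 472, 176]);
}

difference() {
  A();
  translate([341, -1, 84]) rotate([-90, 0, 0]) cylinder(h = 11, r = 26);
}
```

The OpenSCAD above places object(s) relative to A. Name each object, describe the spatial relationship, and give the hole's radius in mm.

The subtracted cylinder has r = 26 mm.

A is an open box. The open box has a circular hole through its front wall. The hole's radius is 26 mm.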